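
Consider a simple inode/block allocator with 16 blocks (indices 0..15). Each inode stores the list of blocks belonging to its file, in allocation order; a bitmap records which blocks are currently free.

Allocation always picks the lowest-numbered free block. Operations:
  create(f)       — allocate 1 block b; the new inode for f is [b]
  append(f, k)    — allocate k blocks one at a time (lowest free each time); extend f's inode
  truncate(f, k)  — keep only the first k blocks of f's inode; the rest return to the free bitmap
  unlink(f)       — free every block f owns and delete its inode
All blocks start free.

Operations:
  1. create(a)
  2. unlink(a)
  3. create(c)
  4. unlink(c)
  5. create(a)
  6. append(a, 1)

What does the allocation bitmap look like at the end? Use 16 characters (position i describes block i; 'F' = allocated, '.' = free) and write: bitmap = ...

create(a): bitmap=F............... | a=[0]
unlink(a): bitmap=................ | 
create(c): bitmap=F............... | c=[0]
unlink(c): bitmap=................ | 
create(a): bitmap=F............... | a=[0]
append(a, 1): bitmap=FF.............. | a=[0, 1]

bitmap = FF..............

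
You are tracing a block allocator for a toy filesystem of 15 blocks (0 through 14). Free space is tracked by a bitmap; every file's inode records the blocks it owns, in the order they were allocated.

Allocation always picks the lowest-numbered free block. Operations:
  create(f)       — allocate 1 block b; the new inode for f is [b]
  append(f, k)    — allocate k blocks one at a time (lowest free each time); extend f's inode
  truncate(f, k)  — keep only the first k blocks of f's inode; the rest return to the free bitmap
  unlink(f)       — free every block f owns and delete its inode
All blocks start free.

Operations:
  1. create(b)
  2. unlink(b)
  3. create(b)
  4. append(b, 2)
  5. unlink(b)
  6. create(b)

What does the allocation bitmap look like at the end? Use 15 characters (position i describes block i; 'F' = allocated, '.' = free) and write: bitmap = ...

[1] create(b) — b=0 (map F..............)
[2] unlink(b) —  (map ...............)
[3] create(b) — b=0 (map F..............)
[4] append(b, 2) — b=0,1,2 (map FFF............)
[5] unlink(b) —  (map ...............)
[6] create(b) — b=0 (map F..............)

bitmap = F..............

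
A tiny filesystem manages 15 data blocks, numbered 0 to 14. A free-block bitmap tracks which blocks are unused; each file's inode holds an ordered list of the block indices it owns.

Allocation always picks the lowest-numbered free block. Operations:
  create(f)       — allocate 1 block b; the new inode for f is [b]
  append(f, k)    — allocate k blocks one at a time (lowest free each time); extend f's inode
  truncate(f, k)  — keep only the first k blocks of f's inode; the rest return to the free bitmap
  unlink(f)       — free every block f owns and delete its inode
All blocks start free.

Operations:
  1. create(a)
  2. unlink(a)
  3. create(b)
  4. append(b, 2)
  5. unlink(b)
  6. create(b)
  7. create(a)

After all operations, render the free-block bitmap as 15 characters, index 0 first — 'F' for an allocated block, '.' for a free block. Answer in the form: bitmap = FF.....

bitmap = FF.............

create(a): bitmap=F.............. | a=[0]
unlink(a): bitmap=............... | 
create(b): bitmap=F.............. | b=[0]
append(b, 2): bitmap=FFF............ | b=[0, 1, 2]
unlink(b): bitmap=............... | 
create(b): bitmap=F.............. | b=[0]
create(a): bitmap=FF............. | a=[1] b=[0]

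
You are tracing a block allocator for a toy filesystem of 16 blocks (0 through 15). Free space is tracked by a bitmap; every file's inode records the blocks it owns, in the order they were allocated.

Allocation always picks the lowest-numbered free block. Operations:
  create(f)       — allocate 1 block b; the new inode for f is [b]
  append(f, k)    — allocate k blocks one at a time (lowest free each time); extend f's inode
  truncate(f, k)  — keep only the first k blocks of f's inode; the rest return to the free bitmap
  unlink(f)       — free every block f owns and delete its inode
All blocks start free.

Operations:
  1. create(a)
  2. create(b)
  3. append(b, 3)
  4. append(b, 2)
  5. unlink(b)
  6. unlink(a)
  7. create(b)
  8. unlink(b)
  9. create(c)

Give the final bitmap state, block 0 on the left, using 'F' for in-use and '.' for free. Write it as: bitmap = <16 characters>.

bitmap = F...............

create(a): bitmap=F............... | a=[0]
create(b): bitmap=FF.............. | a=[0] b=[1]
append(b, 3): bitmap=FFFFF........... | a=[0] b=[1, 2, 3, 4]
append(b, 2): bitmap=FFFFFFF......... | a=[0] b=[1, 2, 3, 4, 5, 6]
unlink(b): bitmap=F............... | a=[0]
unlink(a): bitmap=................ | 
create(b): bitmap=F............... | b=[0]
unlink(b): bitmap=................ | 
create(c): bitmap=F............... | c=[0]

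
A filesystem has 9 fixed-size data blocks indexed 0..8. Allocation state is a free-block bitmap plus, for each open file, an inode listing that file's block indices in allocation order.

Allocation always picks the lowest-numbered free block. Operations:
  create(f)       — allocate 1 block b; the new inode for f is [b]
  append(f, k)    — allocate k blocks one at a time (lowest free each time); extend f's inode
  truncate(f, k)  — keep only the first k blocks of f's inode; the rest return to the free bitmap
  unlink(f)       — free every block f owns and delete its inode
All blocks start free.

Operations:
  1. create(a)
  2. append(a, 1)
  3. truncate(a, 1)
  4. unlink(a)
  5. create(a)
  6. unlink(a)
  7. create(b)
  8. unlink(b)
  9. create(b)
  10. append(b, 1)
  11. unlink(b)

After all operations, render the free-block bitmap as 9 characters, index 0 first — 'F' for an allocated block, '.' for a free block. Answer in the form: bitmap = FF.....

[1] create(a) — a=0 (map F........)
[2] append(a, 1) — a=0,1 (map FF.......)
[3] truncate(a, 1) — a=0 (map F........)
[4] unlink(a) —  (map .........)
[5] create(a) — a=0 (map F........)
[6] unlink(a) —  (map .........)
[7] create(b) — b=0 (map F........)
[8] unlink(b) —  (map .........)
[9] create(b) — b=0 (map F........)
[10] append(b, 1) — b=0,1 (map FF.......)
[11] unlink(b) —  (map .........)

bitmap = .........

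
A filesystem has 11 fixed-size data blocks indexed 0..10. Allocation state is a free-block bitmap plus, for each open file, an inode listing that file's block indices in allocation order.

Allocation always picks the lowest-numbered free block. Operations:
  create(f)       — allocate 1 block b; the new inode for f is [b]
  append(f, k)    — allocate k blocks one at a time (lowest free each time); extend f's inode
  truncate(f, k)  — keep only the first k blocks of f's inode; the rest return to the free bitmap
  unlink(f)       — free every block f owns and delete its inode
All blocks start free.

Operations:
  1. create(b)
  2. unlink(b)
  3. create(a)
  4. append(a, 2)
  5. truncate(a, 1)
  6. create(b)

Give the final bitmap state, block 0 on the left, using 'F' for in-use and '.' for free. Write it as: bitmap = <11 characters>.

  1. create(b)  ⇒  F..........  {b→[0]}
  2. unlink(b)  ⇒  ...........  {}
  3. create(a)  ⇒  F..........  {a→[0]}
  4. append(a, 2)  ⇒  FFF........  {a→[0, 1, 2]}
  5. truncate(a, 1)  ⇒  F..........  {a→[0]}
  6. create(b)  ⇒  FF.........  {a→[0]; b→[1]}

bitmap = FF.........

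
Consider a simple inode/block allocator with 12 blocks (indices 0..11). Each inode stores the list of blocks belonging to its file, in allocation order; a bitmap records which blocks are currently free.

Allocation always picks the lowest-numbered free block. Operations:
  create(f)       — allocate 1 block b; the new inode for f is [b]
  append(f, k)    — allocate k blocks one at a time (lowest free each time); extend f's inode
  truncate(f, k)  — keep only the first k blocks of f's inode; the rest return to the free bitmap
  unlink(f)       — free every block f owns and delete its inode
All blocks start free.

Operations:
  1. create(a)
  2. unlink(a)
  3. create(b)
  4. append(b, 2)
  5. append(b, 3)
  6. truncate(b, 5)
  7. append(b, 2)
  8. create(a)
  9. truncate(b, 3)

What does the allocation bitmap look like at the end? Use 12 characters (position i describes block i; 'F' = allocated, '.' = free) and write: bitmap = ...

bitmap = FFF....F....

create(a): bitmap=F........... | a=[0]
unlink(a): bitmap=............ | 
create(b): bitmap=F........... | b=[0]
append(b, 2): bitmap=FFF......... | b=[0, 1, 2]
append(b, 3): bitmap=FFFFFF...... | b=[0, 1, 2, 3, 4, 5]
truncate(b, 5): bitmap=FFFFF....... | b=[0, 1, 2, 3, 4]
append(b, 2): bitmap=FFFFFFF..... | b=[0, 1, 2, 3, 4, 5, 6]
create(a): bitmap=FFFFFFFF.... | a=[7] b=[0, 1, 2, 3, 4, 5, 6]
truncate(b, 3): bitmap=FFF....F.... | a=[7] b=[0, 1, 2]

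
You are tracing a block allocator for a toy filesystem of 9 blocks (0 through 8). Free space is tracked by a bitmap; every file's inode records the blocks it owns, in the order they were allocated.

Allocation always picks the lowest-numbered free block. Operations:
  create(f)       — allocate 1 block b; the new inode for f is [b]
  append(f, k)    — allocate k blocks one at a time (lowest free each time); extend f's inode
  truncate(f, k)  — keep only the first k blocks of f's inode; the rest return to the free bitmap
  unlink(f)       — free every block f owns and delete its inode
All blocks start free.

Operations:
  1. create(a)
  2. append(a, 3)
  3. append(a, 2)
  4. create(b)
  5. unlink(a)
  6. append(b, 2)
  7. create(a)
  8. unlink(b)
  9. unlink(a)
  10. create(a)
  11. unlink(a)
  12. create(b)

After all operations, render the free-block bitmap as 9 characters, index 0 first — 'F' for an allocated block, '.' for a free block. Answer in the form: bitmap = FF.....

after create(a) → a:[0]  free=[F........]
after append(a, 3) → a:[0, 1, 2, 3]  free=[FFFF.....]
after append(a, 2) → a:[0, 1, 2, 3, 4, 5]  free=[FFFFFF...]
after create(b) → a:[0, 1, 2, 3, 4, 5], b:[6]  free=[FFFFFFF..]
after unlink(a) → b:[6]  free=[......F..]
after append(b, 2) → b:[6, 0, 1]  free=[FF....F..]
after create(a) → a:[2], b:[6, 0, 1]  free=[FFF...F..]
after unlink(b) → a:[2]  free=[..F......]
after unlink(a) →   free=[.........]
after create(a) → a:[0]  free=[F........]
after unlink(a) →   free=[.........]
after create(b) → b:[0]  free=[F........]

bitmap = F........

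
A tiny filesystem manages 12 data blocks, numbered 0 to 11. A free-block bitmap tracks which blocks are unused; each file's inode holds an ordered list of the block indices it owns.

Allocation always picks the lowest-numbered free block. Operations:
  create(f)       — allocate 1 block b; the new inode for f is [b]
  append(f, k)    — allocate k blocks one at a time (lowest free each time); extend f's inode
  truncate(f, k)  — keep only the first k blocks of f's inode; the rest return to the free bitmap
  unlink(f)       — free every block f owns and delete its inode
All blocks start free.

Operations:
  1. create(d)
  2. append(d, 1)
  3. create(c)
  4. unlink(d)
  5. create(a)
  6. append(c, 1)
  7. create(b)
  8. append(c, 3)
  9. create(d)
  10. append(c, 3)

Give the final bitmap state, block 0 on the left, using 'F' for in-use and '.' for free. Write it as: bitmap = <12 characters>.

bitmap = FFFFFFFFFFF.

after create(d) → d:[0]  free=[F...........]
after append(d, 1) → d:[0, 1]  free=[FF..........]
after create(c) → c:[2], d:[0, 1]  free=[FFF.........]
after unlink(d) → c:[2]  free=[..F.........]
after create(a) → a:[0], c:[2]  free=[F.F.........]
after append(c, 1) → a:[0], c:[2, 1]  free=[FFF.........]
after create(b) → a:[0], b:[3], c:[2, 1]  free=[FFFF........]
after append(c, 3) → a:[0], b:[3], c:[2, 1, 4, 5, 6]  free=[FFFFFFF.....]
after create(d) → a:[0], b:[3], c:[2, 1, 4, 5, 6], d:[7]  free=[FFFFFFFF....]
after append(c, 3) → a:[0], b:[3], c:[2, 1, 4, 5, 6, 8, 9, 10], d:[7]  free=[FFFFFFFFFFF.]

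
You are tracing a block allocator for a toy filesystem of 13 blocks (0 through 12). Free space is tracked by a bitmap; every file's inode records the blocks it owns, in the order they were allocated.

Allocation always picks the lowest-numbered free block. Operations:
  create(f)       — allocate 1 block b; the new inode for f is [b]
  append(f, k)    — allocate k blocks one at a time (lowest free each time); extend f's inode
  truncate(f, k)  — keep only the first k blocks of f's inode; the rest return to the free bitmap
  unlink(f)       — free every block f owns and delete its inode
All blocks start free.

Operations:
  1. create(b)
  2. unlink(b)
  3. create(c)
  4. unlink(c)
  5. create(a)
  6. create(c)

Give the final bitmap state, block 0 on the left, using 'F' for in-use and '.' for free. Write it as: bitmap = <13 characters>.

create(b): bitmap=F............ | b=[0]
unlink(b): bitmap=............. | 
create(c): bitmap=F............ | c=[0]
unlink(c): bitmap=............. | 
create(a): bitmap=F............ | a=[0]
create(c): bitmap=FF........... | a=[0] c=[1]

bitmap = FF...........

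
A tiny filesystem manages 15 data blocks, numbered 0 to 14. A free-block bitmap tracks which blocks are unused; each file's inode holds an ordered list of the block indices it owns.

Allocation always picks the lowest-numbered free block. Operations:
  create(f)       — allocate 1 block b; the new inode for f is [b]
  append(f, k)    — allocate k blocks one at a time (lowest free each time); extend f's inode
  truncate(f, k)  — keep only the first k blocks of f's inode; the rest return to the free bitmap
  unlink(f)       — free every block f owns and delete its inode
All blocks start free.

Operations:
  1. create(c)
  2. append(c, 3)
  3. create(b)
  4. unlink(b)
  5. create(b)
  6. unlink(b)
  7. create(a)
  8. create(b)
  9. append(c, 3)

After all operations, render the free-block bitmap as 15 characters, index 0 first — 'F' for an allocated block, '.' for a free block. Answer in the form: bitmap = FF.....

create(c): bitmap=F.............. | c=[0]
append(c, 3): bitmap=FFFF........... | c=[0, 1, 2, 3]
create(b): bitmap=FFFFF.......... | b=[4] c=[0, 1, 2, 3]
unlink(b): bitmap=FFFF........... | c=[0, 1, 2, 3]
create(b): bitmap=FFFFF.......... | b=[4] c=[0, 1, 2, 3]
unlink(b): bitmap=FFFF........... | c=[0, 1, 2, 3]
create(a): bitmap=FFFFF.......... | a=[4] c=[0, 1, 2, 3]
create(b): bitmap=FFFFFF......... | a=[4] b=[5] c=[0, 1, 2, 3]
append(c, 3): bitmap=FFFFFFFFF...... | a=[4] b=[5] c=[0, 1, 2, 3, 6, 7, 8]

bitmap = FFFFFFFFF......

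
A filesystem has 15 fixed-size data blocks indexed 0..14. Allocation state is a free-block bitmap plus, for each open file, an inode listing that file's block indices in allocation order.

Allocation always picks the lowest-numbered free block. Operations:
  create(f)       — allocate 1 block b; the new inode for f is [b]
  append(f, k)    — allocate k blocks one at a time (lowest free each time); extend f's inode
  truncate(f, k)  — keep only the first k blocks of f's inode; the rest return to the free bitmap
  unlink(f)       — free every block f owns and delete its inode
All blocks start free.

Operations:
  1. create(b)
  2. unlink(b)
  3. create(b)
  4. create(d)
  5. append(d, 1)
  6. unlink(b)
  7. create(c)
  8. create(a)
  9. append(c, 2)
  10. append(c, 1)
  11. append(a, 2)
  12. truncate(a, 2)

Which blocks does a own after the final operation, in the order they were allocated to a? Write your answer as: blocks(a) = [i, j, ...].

after create(b) → b:[0]  free=[F..............]
after unlink(b) →   free=[...............]
after create(b) → b:[0]  free=[F..............]
after create(d) → b:[0], d:[1]  free=[FF.............]
after append(d, 1) → b:[0], d:[1, 2]  free=[FFF............]
after unlink(b) → d:[1, 2]  free=[.FF............]
after create(c) → c:[0], d:[1, 2]  free=[FFF............]
after create(a) → a:[3], c:[0], d:[1, 2]  free=[FFFF...........]
after append(c, 2) → a:[3], c:[0, 4, 5], d:[1, 2]  free=[FFFFFF.........]
after append(c, 1) → a:[3], c:[0, 4, 5, 6], d:[1, 2]  free=[FFFFFFF........]
after append(a, 2) → a:[3, 7, 8], c:[0, 4, 5, 6], d:[1, 2]  free=[FFFFFFFFF......]
after truncate(a, 2) → a:[3, 7], c:[0, 4, 5, 6], d:[1, 2]  free=[FFFFFFFF.......]

blocks(a) = [3, 7]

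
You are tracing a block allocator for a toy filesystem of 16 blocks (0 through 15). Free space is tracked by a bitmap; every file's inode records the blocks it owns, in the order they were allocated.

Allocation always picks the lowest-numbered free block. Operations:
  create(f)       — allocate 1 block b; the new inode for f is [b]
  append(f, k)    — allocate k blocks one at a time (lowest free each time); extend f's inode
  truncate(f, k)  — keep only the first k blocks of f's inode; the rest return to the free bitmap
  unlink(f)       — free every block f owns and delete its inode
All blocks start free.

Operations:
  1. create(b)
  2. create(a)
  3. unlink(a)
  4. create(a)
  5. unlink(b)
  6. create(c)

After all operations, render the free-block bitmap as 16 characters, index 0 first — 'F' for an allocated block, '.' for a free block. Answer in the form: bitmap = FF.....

bitmap = FF..............

  1. create(b)  ⇒  F...............  {b→[0]}
  2. create(a)  ⇒  FF..............  {a→[1]; b→[0]}
  3. unlink(a)  ⇒  F...............  {b→[0]}
  4. create(a)  ⇒  FF..............  {a→[1]; b→[0]}
  5. unlink(b)  ⇒  .F..............  {a→[1]}
  6. create(c)  ⇒  FF..............  {a→[1]; c→[0]}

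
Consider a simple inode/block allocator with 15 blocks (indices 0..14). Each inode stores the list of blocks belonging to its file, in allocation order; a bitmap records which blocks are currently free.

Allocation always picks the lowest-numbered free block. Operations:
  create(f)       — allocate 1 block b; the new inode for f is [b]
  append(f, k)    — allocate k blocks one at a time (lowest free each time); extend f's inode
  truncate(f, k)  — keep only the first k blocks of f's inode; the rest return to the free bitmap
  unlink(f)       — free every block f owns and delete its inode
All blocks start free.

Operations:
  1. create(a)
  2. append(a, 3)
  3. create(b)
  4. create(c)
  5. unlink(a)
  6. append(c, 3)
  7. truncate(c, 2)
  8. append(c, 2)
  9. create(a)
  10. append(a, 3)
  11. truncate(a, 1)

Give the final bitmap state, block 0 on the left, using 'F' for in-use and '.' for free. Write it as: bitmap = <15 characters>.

bitmap = FFFFFF.........

after create(a) → a:[0]  free=[F..............]
after append(a, 3) → a:[0, 1, 2, 3]  free=[FFFF...........]
after create(b) → a:[0, 1, 2, 3], b:[4]  free=[FFFFF..........]
after create(c) → a:[0, 1, 2, 3], b:[4], c:[5]  free=[FFFFFF.........]
after unlink(a) → b:[4], c:[5]  free=[....FF.........]
after append(c, 3) → b:[4], c:[5, 0, 1, 2]  free=[FFF.FF.........]
after truncate(c, 2) → b:[4], c:[5, 0]  free=[F...FF.........]
after append(c, 2) → b:[4], c:[5, 0, 1, 2]  free=[FFF.FF.........]
after create(a) → a:[3], b:[4], c:[5, 0, 1, 2]  free=[FFFFFF.........]
after append(a, 3) → a:[3, 6, 7, 8], b:[4], c:[5, 0, 1, 2]  free=[FFFFFFFFF......]
after truncate(a, 1) → a:[3], b:[4], c:[5, 0, 1, 2]  free=[FFFFFF.........]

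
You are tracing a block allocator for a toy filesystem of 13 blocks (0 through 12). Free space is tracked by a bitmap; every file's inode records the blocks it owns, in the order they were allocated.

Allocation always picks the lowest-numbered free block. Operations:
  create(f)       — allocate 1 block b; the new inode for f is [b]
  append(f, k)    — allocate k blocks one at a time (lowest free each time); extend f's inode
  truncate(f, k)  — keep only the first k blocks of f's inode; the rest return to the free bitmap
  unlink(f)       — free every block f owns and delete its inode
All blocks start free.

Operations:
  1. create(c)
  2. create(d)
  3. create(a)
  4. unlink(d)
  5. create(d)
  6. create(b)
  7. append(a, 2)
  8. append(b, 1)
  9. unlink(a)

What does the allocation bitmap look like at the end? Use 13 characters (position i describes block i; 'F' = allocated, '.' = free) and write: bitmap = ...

bitmap = FF.F..F......

after create(c) → c:[0]  free=[F............]
after create(d) → c:[0], d:[1]  free=[FF...........]
after create(a) → a:[2], c:[0], d:[1]  free=[FFF..........]
after unlink(d) → a:[2], c:[0]  free=[F.F..........]
after create(d) → a:[2], c:[0], d:[1]  free=[FFF..........]
after create(b) → a:[2], b:[3], c:[0], d:[1]  free=[FFFF.........]
after append(a, 2) → a:[2, 4, 5], b:[3], c:[0], d:[1]  free=[FFFFFF.......]
after append(b, 1) → a:[2, 4, 5], b:[3, 6], c:[0], d:[1]  free=[FFFFFFF......]
after unlink(a) → b:[3, 6], c:[0], d:[1]  free=[FF.F..F......]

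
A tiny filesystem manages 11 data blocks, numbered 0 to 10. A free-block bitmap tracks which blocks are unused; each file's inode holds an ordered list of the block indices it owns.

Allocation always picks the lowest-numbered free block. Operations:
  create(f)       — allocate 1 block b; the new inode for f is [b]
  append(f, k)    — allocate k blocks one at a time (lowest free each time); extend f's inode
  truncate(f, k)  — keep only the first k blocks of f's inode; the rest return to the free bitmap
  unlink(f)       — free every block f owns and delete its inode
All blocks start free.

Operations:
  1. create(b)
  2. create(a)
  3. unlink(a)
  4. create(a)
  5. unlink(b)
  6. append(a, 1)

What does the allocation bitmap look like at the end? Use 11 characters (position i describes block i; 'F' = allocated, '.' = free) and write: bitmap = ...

  1. create(b)  ⇒  F..........  {b→[0]}
  2. create(a)  ⇒  FF.........  {a→[1]; b→[0]}
  3. unlink(a)  ⇒  F..........  {b→[0]}
  4. create(a)  ⇒  FF.........  {a→[1]; b→[0]}
  5. unlink(b)  ⇒  .F.........  {a→[1]}
  6. append(a, 1)  ⇒  FF.........  {a→[1, 0]}

bitmap = FF.........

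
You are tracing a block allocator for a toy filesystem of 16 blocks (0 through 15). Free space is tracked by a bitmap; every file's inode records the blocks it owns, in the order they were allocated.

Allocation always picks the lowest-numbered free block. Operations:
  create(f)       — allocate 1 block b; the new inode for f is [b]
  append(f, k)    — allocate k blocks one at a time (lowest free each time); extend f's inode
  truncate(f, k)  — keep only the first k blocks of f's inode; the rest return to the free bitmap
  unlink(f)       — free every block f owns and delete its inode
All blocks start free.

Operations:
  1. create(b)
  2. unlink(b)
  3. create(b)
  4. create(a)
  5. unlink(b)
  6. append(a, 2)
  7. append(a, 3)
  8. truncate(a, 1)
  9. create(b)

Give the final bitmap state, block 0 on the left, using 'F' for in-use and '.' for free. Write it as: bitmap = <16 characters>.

after create(b) → b:[0]  free=[F...............]
after unlink(b) →   free=[................]
after create(b) → b:[0]  free=[F...............]
after create(a) → a:[1], b:[0]  free=[FF..............]
after unlink(b) → a:[1]  free=[.F..............]
after append(a, 2) → a:[1, 0, 2]  free=[FFF.............]
after append(a, 3) → a:[1, 0, 2, 3, 4, 5]  free=[FFFFFF..........]
after truncate(a, 1) → a:[1]  free=[.F..............]
after create(b) → a:[1], b:[0]  free=[FF..............]

bitmap = FF..............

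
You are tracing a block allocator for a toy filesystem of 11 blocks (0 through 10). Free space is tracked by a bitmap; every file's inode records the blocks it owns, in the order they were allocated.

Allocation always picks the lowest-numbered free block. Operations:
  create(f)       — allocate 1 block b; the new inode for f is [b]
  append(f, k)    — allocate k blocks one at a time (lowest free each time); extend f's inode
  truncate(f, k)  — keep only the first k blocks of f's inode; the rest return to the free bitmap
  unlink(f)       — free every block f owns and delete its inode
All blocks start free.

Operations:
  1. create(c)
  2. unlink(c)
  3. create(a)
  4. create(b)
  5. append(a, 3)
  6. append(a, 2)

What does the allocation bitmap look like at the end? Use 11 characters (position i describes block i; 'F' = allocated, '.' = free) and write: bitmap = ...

bitmap = FFFFFFF....

after create(c) → c:[0]  free=[F..........]
after unlink(c) →   free=[...........]
after create(a) → a:[0]  free=[F..........]
after create(b) → a:[0], b:[1]  free=[FF.........]
after append(a, 3) → a:[0, 2, 3, 4], b:[1]  free=[FFFFF......]
after append(a, 2) → a:[0, 2, 3, 4, 5, 6], b:[1]  free=[FFFFFFF....]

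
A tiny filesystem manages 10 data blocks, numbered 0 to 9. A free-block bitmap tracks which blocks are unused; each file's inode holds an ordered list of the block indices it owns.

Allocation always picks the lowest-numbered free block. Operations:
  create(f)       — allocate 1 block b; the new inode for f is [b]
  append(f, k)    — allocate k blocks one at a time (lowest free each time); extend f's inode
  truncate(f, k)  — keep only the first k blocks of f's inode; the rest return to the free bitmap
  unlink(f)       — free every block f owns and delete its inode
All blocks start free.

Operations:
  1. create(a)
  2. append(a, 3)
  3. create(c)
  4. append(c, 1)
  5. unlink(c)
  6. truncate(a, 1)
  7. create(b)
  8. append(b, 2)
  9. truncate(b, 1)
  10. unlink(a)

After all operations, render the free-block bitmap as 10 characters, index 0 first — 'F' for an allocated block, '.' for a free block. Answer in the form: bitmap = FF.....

bitmap = .F........

[1] create(a) — a=0 (map F.........)
[2] append(a, 3) — a=0,1,2,3 (map FFFF......)
[3] create(c) — a=0,1,2,3 c=4 (map FFFFF.....)
[4] append(c, 1) — a=0,1,2,3 c=4,5 (map FFFFFF....)
[5] unlink(c) — a=0,1,2,3 (map FFFF......)
[6] truncate(a, 1) — a=0 (map F.........)
[7] create(b) — a=0 b=1 (map FF........)
[8] append(b, 2) — a=0 b=1,2,3 (map FFFF......)
[9] truncate(b, 1) — a=0 b=1 (map FF........)
[10] unlink(a) — b=1 (map .F........)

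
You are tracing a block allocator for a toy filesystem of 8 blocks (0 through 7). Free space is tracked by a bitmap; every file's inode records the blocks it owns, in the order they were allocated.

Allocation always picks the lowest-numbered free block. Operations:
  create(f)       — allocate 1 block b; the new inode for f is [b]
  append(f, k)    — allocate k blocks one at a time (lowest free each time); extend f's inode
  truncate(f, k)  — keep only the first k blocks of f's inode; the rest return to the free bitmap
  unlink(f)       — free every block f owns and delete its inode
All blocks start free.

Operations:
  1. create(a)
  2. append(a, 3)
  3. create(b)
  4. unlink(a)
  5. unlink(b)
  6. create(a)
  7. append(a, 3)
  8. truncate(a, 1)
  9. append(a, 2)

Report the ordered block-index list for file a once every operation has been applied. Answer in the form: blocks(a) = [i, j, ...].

blocks(a) = [0, 1, 2]

create(a): bitmap=F....... | a=[0]
append(a, 3): bitmap=FFFF.... | a=[0, 1, 2, 3]
create(b): bitmap=FFFFF... | a=[0, 1, 2, 3] b=[4]
unlink(a): bitmap=....F... | b=[4]
unlink(b): bitmap=........ | 
create(a): bitmap=F....... | a=[0]
append(a, 3): bitmap=FFFF.... | a=[0, 1, 2, 3]
truncate(a, 1): bitmap=F....... | a=[0]
append(a, 2): bitmap=FFF..... | a=[0, 1, 2]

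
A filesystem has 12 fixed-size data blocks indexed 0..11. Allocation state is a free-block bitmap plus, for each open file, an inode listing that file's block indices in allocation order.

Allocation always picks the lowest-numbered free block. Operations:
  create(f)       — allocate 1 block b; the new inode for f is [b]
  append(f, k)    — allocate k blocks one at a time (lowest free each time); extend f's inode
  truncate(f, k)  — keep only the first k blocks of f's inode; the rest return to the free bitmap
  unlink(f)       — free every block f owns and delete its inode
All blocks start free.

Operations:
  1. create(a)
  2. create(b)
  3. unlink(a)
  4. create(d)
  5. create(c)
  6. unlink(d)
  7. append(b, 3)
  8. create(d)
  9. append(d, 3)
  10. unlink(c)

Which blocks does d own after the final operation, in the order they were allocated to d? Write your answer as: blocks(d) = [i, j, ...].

create(a): bitmap=F........... | a=[0]
create(b): bitmap=FF.......... | a=[0] b=[1]
unlink(a): bitmap=.F.......... | b=[1]
create(d): bitmap=FF.......... | b=[1] d=[0]
create(c): bitmap=FFF......... | b=[1] c=[2] d=[0]
unlink(d): bitmap=.FF......... | b=[1] c=[2]
append(b, 3): bitmap=FFFFF....... | b=[1, 0, 3, 4] c=[2]
create(d): bitmap=FFFFFF...... | b=[1, 0, 3, 4] c=[2] d=[5]
append(d, 3): bitmap=FFFFFFFFF... | b=[1, 0, 3, 4] c=[2] d=[5, 6, 7, 8]
unlink(c): bitmap=FF.FFFFFF... | b=[1, 0, 3, 4] d=[5, 6, 7, 8]

blocks(d) = [5, 6, 7, 8]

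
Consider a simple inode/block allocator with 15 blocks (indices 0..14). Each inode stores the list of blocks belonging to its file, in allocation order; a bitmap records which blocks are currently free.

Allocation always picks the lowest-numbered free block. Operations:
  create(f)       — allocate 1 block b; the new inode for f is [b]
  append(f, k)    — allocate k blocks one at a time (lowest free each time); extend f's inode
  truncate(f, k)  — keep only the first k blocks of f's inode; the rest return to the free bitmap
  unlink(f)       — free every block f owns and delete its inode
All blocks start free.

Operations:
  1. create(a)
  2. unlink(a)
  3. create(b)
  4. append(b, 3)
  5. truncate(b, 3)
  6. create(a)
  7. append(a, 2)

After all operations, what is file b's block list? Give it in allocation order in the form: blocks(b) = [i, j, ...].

after create(a) → a:[0]  free=[F..............]
after unlink(a) →   free=[...............]
after create(b) → b:[0]  free=[F..............]
after append(b, 3) → b:[0, 1, 2, 3]  free=[FFFF...........]
after truncate(b, 3) → b:[0, 1, 2]  free=[FFF............]
after create(a) → a:[3], b:[0, 1, 2]  free=[FFFF...........]
after append(a, 2) → a:[3, 4, 5], b:[0, 1, 2]  free=[FFFFFF.........]

blocks(b) = [0, 1, 2]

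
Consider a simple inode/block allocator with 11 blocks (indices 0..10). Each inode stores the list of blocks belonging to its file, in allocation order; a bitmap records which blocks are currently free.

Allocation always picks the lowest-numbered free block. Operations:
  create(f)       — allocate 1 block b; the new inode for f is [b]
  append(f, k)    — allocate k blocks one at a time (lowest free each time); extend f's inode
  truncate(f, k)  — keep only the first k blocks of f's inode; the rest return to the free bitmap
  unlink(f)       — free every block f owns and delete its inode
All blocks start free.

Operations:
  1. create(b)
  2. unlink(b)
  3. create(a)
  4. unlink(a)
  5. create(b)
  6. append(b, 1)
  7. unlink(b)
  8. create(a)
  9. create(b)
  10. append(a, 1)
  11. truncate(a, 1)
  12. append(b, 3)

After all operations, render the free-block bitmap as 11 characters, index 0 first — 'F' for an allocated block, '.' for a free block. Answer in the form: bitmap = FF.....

create(b): bitmap=F.......... | b=[0]
unlink(b): bitmap=........... | 
create(a): bitmap=F.......... | a=[0]
unlink(a): bitmap=........... | 
create(b): bitmap=F.......... | b=[0]
append(b, 1): bitmap=FF......... | b=[0, 1]
unlink(b): bitmap=........... | 
create(a): bitmap=F.......... | a=[0]
create(b): bitmap=FF......... | a=[0] b=[1]
append(a, 1): bitmap=FFF........ | a=[0, 2] b=[1]
truncate(a, 1): bitmap=FF......... | a=[0] b=[1]
append(b, 3): bitmap=FFFFF...... | a=[0] b=[1, 2, 3, 4]

bitmap = FFFFF......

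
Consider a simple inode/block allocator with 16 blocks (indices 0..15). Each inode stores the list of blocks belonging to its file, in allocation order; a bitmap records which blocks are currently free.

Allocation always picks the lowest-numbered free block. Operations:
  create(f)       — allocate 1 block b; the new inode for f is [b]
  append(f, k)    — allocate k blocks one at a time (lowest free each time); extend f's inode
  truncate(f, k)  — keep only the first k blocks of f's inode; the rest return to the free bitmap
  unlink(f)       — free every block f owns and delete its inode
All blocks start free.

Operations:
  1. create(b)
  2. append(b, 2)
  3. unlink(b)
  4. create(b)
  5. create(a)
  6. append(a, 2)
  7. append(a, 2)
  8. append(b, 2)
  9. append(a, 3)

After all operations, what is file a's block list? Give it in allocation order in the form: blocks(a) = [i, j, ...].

blocks(a) = [1, 2, 3, 4, 5, 8, 9, 10]

after create(b) → b:[0]  free=[F...............]
after append(b, 2) → b:[0, 1, 2]  free=[FFF.............]
after unlink(b) →   free=[................]
after create(b) → b:[0]  free=[F...............]
after create(a) → a:[1], b:[0]  free=[FF..............]
after append(a, 2) → a:[1, 2, 3], b:[0]  free=[FFFF............]
after append(a, 2) → a:[1, 2, 3, 4, 5], b:[0]  free=[FFFFFF..........]
after append(b, 2) → a:[1, 2, 3, 4, 5], b:[0, 6, 7]  free=[FFFFFFFF........]
after append(a, 3) → a:[1, 2, 3, 4, 5, 8, 9, 10], b:[0, 6, 7]  free=[FFFFFFFFFFF.....]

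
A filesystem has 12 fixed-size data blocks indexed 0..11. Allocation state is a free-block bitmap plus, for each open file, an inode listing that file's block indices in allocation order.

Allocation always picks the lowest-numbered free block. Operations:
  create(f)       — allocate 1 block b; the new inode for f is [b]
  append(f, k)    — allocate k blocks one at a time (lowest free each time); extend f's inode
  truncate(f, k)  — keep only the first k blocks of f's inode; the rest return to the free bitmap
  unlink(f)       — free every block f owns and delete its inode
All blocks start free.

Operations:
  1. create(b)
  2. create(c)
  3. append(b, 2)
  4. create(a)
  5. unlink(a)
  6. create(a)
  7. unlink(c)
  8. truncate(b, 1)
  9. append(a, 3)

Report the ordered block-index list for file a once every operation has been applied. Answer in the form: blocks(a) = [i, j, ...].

blocks(a) = [4, 1, 2, 3]

  1. create(b)  ⇒  F...........  {b→[0]}
  2. create(c)  ⇒  FF..........  {b→[0]; c→[1]}
  3. append(b, 2)  ⇒  FFFF........  {b→[0, 2, 3]; c→[1]}
  4. create(a)  ⇒  FFFFF.......  {a→[4]; b→[0, 2, 3]; c→[1]}
  5. unlink(a)  ⇒  FFFF........  {b→[0, 2, 3]; c→[1]}
  6. create(a)  ⇒  FFFFF.......  {a→[4]; b→[0, 2, 3]; c→[1]}
  7. unlink(c)  ⇒  F.FFF.......  {a→[4]; b→[0, 2, 3]}
  8. truncate(b, 1)  ⇒  F...F.......  {a→[4]; b→[0]}
  9. append(a, 3)  ⇒  FFFFF.......  {a→[4, 1, 2, 3]; b→[0]}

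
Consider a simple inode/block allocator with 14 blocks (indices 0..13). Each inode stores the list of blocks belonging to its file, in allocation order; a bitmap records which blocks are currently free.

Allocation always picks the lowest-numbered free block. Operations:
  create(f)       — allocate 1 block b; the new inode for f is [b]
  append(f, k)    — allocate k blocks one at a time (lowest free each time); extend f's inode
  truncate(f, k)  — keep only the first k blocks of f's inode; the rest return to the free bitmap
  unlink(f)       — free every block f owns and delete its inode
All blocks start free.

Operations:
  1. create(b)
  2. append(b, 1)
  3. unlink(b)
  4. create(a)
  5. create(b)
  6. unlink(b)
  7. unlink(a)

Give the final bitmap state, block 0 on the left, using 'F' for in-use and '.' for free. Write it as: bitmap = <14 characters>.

[1] create(b) — b=0 (map F.............)
[2] append(b, 1) — b=0,1 (map FF............)
[3] unlink(b) —  (map ..............)
[4] create(a) — a=0 (map F.............)
[5] create(b) — a=0 b=1 (map FF............)
[6] unlink(b) — a=0 (map F.............)
[7] unlink(a) —  (map ..............)

bitmap = ..............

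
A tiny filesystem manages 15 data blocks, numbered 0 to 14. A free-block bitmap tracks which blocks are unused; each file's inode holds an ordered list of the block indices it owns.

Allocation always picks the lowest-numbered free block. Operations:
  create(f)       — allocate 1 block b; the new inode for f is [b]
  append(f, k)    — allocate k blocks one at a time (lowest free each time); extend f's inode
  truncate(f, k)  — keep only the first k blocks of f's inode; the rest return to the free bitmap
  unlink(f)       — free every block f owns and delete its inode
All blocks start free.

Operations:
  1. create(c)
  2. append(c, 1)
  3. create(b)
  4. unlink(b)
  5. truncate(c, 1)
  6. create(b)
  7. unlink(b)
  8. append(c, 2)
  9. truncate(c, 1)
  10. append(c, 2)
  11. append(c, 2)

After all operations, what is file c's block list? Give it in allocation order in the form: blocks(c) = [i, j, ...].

blocks(c) = [0, 1, 2, 3, 4]

create(c): bitmap=F.............. | c=[0]
append(c, 1): bitmap=FF............. | c=[0, 1]
create(b): bitmap=FFF............ | b=[2] c=[0, 1]
unlink(b): bitmap=FF............. | c=[0, 1]
truncate(c, 1): bitmap=F.............. | c=[0]
create(b): bitmap=FF............. | b=[1] c=[0]
unlink(b): bitmap=F.............. | c=[0]
append(c, 2): bitmap=FFF............ | c=[0, 1, 2]
truncate(c, 1): bitmap=F.............. | c=[0]
append(c, 2): bitmap=FFF............ | c=[0, 1, 2]
append(c, 2): bitmap=FFFFF.......... | c=[0, 1, 2, 3, 4]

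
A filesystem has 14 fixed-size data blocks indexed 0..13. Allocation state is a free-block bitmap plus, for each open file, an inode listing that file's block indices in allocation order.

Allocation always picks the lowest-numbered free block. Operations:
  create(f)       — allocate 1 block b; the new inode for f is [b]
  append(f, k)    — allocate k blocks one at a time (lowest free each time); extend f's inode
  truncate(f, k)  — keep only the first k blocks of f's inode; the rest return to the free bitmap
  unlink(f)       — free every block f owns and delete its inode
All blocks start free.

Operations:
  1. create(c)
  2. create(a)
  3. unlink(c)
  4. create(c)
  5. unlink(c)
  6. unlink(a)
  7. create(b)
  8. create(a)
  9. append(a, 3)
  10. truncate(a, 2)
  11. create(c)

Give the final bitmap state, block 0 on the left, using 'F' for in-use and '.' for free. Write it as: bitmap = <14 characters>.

bitmap = FFFF..........

create(c): bitmap=F............. | c=[0]
create(a): bitmap=FF............ | a=[1] c=[0]
unlink(c): bitmap=.F............ | a=[1]
create(c): bitmap=FF............ | a=[1] c=[0]
unlink(c): bitmap=.F............ | a=[1]
unlink(a): bitmap=.............. | 
create(b): bitmap=F............. | b=[0]
create(a): bitmap=FF............ | a=[1] b=[0]
append(a, 3): bitmap=FFFFF......... | a=[1, 2, 3, 4] b=[0]
truncate(a, 2): bitmap=FFF........... | a=[1, 2] b=[0]
create(c): bitmap=FFFF.......... | a=[1, 2] b=[0] c=[3]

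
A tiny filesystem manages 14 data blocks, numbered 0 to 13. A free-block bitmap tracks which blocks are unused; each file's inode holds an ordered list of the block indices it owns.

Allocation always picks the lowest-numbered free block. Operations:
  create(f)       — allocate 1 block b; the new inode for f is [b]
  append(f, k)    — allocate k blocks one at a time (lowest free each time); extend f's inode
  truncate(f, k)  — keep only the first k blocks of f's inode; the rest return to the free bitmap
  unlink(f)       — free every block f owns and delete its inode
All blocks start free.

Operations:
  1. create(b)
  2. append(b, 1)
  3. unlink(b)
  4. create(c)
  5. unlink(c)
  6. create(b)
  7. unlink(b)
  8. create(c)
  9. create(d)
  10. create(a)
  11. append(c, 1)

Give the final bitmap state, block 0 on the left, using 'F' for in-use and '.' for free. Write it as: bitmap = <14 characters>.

bitmap = FFFF..........

after create(b) → b:[0]  free=[F.............]
after append(b, 1) → b:[0, 1]  free=[FF............]
after unlink(b) →   free=[..............]
after create(c) → c:[0]  free=[F.............]
after unlink(c) →   free=[..............]
after create(b) → b:[0]  free=[F.............]
after unlink(b) →   free=[..............]
after create(c) → c:[0]  free=[F.............]
after create(d) → c:[0], d:[1]  free=[FF............]
after create(a) → a:[2], c:[0], d:[1]  free=[FFF...........]
after append(c, 1) → a:[2], c:[0, 3], d:[1]  free=[FFFF..........]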